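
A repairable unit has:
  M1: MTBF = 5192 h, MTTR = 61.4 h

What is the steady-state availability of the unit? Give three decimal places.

0.988

A(M1) = MTBF/(MTBF+MTTR) = 5192/(5192+61.4) = 0.988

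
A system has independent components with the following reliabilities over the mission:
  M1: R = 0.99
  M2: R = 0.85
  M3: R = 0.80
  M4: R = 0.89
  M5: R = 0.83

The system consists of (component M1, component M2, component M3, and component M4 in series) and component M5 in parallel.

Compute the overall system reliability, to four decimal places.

0.9319

Series (M1, M2, M3, and M4): 0.990000 × 0.850000 × 0.800000 × 0.890000 = 0.599148
Parallel ([0.599148] and M5): 1 − (1 − 0.599148)(1 − 0.830000) = 0.9319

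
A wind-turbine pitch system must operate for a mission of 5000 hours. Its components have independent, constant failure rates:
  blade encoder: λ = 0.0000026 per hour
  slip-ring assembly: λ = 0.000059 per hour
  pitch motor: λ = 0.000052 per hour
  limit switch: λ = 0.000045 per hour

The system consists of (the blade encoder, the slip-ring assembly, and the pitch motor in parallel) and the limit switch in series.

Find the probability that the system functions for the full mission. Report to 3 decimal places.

R(blade encoder) = exp(−0.0000026 × 5000) = 0.98708
R(slip-ring assembly) = exp(−0.000059 × 5000) = 0.74453
R(pitch motor) = exp(−0.000052 × 5000) = 0.77105
R(limit switch) = exp(−0.000045 × 5000) = 0.79852
Parallel (blade encoder, slip-ring assembly, and pitch motor): 1 − (1 − 0.98708)(1 − 0.74453)(1 − 0.77105) = 0.99924
Series ([0.99924] and limit switch): 0.99924 × 0.79852 = 0.798

0.798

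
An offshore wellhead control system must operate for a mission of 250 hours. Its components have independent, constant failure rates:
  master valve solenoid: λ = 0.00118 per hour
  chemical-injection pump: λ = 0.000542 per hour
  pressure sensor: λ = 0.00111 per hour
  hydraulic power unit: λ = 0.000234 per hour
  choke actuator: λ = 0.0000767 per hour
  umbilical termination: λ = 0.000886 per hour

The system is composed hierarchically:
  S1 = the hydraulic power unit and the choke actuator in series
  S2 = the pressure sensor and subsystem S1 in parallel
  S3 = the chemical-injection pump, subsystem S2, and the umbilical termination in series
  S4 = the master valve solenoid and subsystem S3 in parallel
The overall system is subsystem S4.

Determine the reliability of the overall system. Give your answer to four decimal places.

0.9201

R(master valve solenoid) = exp(−0.00118 × 250) = 0.744532
R(chemical-injection pump) = exp(−0.000542 × 250) = 0.873279
R(pressure sensor) = exp(−0.00111 × 250) = 0.757676
R(hydraulic power unit) = exp(−0.000234 × 250) = 0.943178
R(choke actuator) = exp(−0.0000767 × 250) = 0.981008
R(umbilical termination) = exp(−0.000886 × 250) = 0.801316
Series (hydraulic power unit and choke actuator): 0.943178 × 0.981008 = 0.925265
Parallel (pressure sensor and [0.925265]): 1 − (1 − 0.757676)(1 − 0.925265) = 0.981890
Series (chemical-injection pump, [0.981890], and umbilical termination): 0.873279 × 0.981890 × 0.801316 = 0.687100
Parallel (master valve solenoid and [0.687100]): 1 − (1 − 0.744532)(1 − 0.687100) = 0.9201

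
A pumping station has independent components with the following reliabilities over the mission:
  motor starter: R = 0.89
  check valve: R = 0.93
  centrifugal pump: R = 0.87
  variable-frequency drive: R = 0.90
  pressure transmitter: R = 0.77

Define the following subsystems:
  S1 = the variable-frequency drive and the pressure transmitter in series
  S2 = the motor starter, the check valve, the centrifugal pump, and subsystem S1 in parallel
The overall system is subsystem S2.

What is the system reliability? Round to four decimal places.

Series (variable-frequency drive and pressure transmitter): 0.900000 × 0.770000 = 0.693000
Parallel (motor starter, check valve, centrifugal pump, and [0.693000]): 1 − (1 − 0.890000)(1 − 0.930000)(1 − 0.870000)(1 − 0.693000) = 0.9997

0.9997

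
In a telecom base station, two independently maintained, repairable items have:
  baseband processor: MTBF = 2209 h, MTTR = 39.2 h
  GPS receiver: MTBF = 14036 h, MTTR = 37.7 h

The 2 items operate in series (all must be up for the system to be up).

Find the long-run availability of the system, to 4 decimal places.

0.9799

A(baseband processor) = MTBF/(MTBF+MTTR) = 2209/(2209+39.2) = 0.982564
A(GPS receiver) = MTBF/(MTBF+MTTR) = 14036/(14036+37.7) = 0.997321
Series availability: 0.982564 × 0.997321 = 0.9799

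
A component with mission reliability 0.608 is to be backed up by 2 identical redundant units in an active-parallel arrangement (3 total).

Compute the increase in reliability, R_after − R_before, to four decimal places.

R_before = 0.608
R_after = 1 − (1 − 0.608)^3 = 0.9398
ΔR = 0.9398 − 0.608 = 0.3318

0.3318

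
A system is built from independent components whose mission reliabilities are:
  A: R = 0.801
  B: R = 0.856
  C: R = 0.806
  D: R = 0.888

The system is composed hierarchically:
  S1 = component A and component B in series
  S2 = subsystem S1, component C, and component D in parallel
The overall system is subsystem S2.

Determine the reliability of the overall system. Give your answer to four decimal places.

0.9932

Series (A and B): 0.801000 × 0.856000 = 0.685656
Parallel ([0.685656], C, and D): 1 − (1 − 0.685656)(1 − 0.806000)(1 − 0.888000) = 0.9932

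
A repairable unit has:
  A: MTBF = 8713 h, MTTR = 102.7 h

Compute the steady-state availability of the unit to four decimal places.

A(A) = MTBF/(MTBF+MTTR) = 8713/(8713+102.7) = 0.9884

0.9884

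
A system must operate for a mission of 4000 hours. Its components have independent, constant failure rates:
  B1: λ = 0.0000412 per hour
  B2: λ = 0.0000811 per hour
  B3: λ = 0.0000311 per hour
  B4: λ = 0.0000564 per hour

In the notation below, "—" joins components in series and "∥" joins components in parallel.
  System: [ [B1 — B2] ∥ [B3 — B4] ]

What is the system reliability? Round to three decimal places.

0.886

R(B1) = exp(−0.0000412 × 4000) = 0.84806
R(B2) = exp(−0.0000811 × 4000) = 0.72296
R(B3) = exp(−0.0000311 × 4000) = 0.88303
R(B4) = exp(−0.0000564 × 4000) = 0.79804
Series (B1 and B2): 0.84806 × 0.72296 = 0.61311
Series (B3 and B4): 0.88303 × 0.79804 = 0.70469
Parallel ([0.61311] and [0.70469]): 1 − (1 − 0.61311)(1 − 0.70469) = 0.886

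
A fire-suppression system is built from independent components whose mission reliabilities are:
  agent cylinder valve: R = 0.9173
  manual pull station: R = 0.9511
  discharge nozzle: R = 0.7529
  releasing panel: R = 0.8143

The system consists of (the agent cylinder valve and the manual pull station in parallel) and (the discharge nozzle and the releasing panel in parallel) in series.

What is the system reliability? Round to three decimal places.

Parallel (agent cylinder valve and manual pull station): 1 − (1 − 0.91730)(1 − 0.95110) = 0.99596
Parallel (discharge nozzle and releasing panel): 1 − (1 − 0.75290)(1 − 0.81430) = 0.95411
Series ([0.99596] and [0.95411]): 0.99596 × 0.95411 = 0.950

0.950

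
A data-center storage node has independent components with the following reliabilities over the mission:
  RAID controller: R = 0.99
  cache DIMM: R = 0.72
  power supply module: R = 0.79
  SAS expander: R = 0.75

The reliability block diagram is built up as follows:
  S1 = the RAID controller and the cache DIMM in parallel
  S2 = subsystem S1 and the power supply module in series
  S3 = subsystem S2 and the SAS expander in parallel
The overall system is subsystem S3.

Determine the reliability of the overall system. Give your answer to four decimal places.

Parallel (RAID controller and cache DIMM): 1 − (1 − 0.990000)(1 − 0.720000) = 0.997200
Series ([0.997200] and power supply module): 0.997200 × 0.790000 = 0.787788
Parallel ([0.787788] and SAS expander): 1 − (1 − 0.787788)(1 − 0.750000) = 0.9469

0.9469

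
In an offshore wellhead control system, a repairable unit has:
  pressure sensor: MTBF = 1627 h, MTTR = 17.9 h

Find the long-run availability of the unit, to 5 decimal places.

A(pressure sensor) = MTBF/(MTBF+MTTR) = 1627/(1627+17.9) = 0.98912

0.98912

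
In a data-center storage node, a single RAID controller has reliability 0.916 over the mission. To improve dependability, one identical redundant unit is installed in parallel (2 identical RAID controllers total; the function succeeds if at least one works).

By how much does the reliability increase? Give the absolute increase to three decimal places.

R_before = 0.916
R_after = 1 − (1 − 0.916)^2 = 0.993
ΔR = 0.993 − 0.916 = 0.077

0.077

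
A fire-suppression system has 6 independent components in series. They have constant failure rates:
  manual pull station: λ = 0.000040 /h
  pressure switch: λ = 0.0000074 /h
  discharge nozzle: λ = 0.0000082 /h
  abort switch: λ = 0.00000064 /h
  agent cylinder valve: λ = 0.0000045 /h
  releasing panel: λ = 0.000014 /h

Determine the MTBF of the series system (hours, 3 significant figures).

Series of exponential components: λ_sys = Σ λ_i
λ_sys = 0.000040 + 0.0000074 + 0.0000082 + 0.00000064 + 0.0000045 + 0.000014 = 7.4740e-05 /h
MTBF = 1 / λ_sys = 13400 h

13400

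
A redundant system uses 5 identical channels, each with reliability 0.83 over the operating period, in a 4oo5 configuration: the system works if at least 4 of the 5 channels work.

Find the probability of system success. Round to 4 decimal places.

R = Σ_{i=4}^{5} C(5,i) p^i (1−p)^{5−i} with p = 0.83
C(5,4)·0.83^4·0.17^1 = 0.403396
C(5,5)·0.83^5·0.17^0 = 0.393904
Sum = 0.7973

0.7973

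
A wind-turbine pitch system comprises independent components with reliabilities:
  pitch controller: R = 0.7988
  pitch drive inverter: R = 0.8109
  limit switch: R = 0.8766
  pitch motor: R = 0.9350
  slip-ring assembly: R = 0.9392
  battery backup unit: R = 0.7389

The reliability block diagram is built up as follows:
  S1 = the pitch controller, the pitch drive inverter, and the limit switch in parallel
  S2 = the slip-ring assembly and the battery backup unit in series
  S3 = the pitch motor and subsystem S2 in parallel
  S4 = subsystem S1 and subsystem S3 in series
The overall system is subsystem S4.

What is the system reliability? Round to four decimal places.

Parallel (pitch controller, pitch drive inverter, and limit switch): 1 − (1 − 0.798800)(1 − 0.810900)(1 − 0.876600) = 0.995305
Series (slip-ring assembly and battery backup unit): 0.939200 × 0.738900 = 0.693975
Parallel (pitch motor and [0.693975]): 1 − (1 − 0.935000)(1 − 0.693975) = 0.980108
Series ([0.995305] and [0.980108]): 0.995305 × 0.980108 = 0.9755

0.9755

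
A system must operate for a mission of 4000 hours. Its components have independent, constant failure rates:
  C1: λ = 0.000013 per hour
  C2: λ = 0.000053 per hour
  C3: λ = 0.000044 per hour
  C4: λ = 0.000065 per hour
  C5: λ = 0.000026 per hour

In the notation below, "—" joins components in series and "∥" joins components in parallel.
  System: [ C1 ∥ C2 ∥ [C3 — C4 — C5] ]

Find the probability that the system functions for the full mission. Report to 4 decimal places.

R(C1) = exp(−0.000013 × 4000) = 0.949329
R(C2) = exp(−0.000053 × 4000) = 0.808965
R(C3) = exp(−0.000044 × 4000) = 0.838618
R(C4) = exp(−0.000065 × 4000) = 0.771052
R(C5) = exp(−0.000026 × 4000) = 0.901225
Series (C3, C4, and C5): 0.838618 × 0.771052 × 0.901225 = 0.582748
Parallel (C1, C2, and [0.582748]): 1 − (1 − 0.949329)(1 − 0.808965)(1 − 0.582748) = 0.9960

0.9960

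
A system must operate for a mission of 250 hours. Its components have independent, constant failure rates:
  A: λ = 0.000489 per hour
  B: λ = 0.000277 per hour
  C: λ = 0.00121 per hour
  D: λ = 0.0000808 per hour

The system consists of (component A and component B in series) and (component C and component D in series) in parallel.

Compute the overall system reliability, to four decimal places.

R(A) = exp(−0.000489 × 250) = 0.884927
R(B) = exp(−0.000277 × 250) = 0.933093
R(C) = exp(−0.00121 × 250) = 0.738968
R(D) = exp(−0.0000808 × 250) = 0.980003
Series (A and B): 0.884927 × 0.933093 = 0.825719
Series (C and D): 0.738968 × 0.980003 = 0.724191
Parallel ([0.825719] and [0.724191]): 1 − (1 − 0.825719)(1 − 0.724191) = 0.9519

0.9519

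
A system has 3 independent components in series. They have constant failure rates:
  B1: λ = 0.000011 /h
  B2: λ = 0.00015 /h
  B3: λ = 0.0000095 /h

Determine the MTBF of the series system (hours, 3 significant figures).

Series of exponential components: λ_sys = Σ λ_i
λ_sys = 0.000011 + 0.00015 + 0.0000095 = 1.7050e-04 /h
MTBF = 1 / λ_sys = 5870 h

5870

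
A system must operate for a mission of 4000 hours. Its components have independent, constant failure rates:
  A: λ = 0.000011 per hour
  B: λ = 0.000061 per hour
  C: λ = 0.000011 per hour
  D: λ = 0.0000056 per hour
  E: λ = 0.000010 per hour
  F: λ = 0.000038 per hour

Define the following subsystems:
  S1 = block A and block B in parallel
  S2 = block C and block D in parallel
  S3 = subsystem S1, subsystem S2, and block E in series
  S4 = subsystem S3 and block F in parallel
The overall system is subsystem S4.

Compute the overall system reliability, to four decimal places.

R(A) = exp(−0.000011 × 4000) = 0.956954
R(B) = exp(−0.000061 × 4000) = 0.783488
R(C) = exp(−0.000011 × 4000) = 0.956954
R(D) = exp(−0.0000056 × 4000) = 0.977849
R(E) = exp(−0.000010 × 4000) = 0.960789
R(F) = exp(−0.000038 × 4000) = 0.858988
Parallel (A and B): 1 − (1 − 0.956954)(1 − 0.783488) = 0.990680
Parallel (C and D): 1 − (1 − 0.956954)(1 − 0.977849) = 0.999046
Series ([0.990680], [0.999046], and E): 0.990680 × 0.999046 × 0.960789 = 0.950926
Parallel ([0.950926] and F): 1 − (1 − 0.950926)(1 − 0.858988) = 0.9931

0.9931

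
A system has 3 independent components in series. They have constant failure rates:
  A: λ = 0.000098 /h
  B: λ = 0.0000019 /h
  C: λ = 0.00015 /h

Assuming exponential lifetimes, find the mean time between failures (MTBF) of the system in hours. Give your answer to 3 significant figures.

4000

Series of exponential components: λ_sys = Σ λ_i
λ_sys = 0.000098 + 0.0000019 + 0.00015 = 2.4990e-04 /h
MTBF = 1 / λ_sys = 4000 h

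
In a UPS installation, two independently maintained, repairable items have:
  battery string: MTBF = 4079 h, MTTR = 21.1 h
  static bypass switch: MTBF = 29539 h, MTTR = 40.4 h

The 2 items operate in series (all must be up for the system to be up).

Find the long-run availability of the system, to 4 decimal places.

A(battery string) = MTBF/(MTBF+MTTR) = 4079/(4079+21.1) = 0.994854
A(static bypass switch) = MTBF/(MTBF+MTTR) = 29539/(29539+40.4) = 0.998634
Series availability: 0.994854 × 0.998634 = 0.9935

0.9935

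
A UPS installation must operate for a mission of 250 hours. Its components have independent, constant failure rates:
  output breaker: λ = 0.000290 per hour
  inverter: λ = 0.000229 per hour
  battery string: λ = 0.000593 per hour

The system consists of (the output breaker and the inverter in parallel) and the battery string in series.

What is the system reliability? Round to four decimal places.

0.8589

R(output breaker) = exp(−0.000290 × 250) = 0.930066
R(inverter) = exp(−0.000229 × 250) = 0.944358
R(battery string) = exp(−0.000593 × 250) = 0.862216
Parallel (output breaker and inverter): 1 − (1 − 0.930066)(1 − 0.944358) = 0.996109
Series ([0.996109] and battery string): 0.996109 × 0.862216 = 0.8589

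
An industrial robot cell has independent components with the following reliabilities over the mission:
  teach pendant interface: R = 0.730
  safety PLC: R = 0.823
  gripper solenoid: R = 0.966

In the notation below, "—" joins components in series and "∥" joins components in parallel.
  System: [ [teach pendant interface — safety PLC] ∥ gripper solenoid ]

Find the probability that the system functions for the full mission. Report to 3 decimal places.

Series (teach pendant interface and safety PLC): 0.73000 × 0.82300 = 0.60079
Parallel ([0.60079] and gripper solenoid): 1 − (1 − 0.60079)(1 − 0.96600) = 0.986

0.986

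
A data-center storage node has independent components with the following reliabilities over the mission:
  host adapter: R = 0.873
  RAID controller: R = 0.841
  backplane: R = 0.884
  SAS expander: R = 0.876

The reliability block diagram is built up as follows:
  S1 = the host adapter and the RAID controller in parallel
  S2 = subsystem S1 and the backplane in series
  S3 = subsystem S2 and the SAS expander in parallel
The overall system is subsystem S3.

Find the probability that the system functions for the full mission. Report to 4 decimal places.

0.9834

Parallel (host adapter and RAID controller): 1 − (1 − 0.873000)(1 − 0.841000) = 0.979807
Series ([0.979807] and backplane): 0.979807 × 0.884000 = 0.866149
Parallel ([0.866149] and SAS expander): 1 − (1 − 0.866149)(1 − 0.876000) = 0.9834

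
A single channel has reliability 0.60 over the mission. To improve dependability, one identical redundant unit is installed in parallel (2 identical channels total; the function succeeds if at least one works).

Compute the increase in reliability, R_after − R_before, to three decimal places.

0.240

R_before = 0.60
R_after = 1 − (1 − 0.60)^2 = 0.840
ΔR = 0.840 − 0.60 = 0.240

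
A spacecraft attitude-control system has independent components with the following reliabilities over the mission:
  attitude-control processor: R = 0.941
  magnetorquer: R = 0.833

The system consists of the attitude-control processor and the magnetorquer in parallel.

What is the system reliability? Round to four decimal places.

0.9901

Parallel (attitude-control processor and magnetorquer): 1 − (1 − 0.941000)(1 − 0.833000) = 0.9901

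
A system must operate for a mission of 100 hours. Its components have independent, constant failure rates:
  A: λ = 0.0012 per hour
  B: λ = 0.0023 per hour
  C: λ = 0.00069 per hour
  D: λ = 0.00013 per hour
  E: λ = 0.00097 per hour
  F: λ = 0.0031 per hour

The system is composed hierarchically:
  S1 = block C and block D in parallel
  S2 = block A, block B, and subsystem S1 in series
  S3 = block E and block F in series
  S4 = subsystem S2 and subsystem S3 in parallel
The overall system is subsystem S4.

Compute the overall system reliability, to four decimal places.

R(A) = exp(−0.0012 × 100) = 0.886920
R(B) = exp(−0.0023 × 100) = 0.794534
R(C) = exp(−0.00069 × 100) = 0.933327
R(D) = exp(−0.00013 × 100) = 0.987084
R(E) = exp(−0.00097 × 100) = 0.907556
R(F) = exp(−0.0031 × 100) = 0.733447
Parallel (C and D): 1 − (1 − 0.933327)(1 − 0.987084) = 0.999139
Series (A, B, and [0.999139]): 0.886920 × 0.794534 × 0.999139 = 0.704081
Series (E and F): 0.907556 × 0.733447 = 0.665644
Parallel ([0.704081] and [0.665644]): 1 − (1 − 0.704081)(1 − 0.665644) = 0.9011

0.9011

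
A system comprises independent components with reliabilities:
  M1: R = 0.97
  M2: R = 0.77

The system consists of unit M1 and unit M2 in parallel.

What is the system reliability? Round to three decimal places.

0.993

Parallel (M1 and M2): 1 − (1 − 0.97000)(1 − 0.77000) = 0.993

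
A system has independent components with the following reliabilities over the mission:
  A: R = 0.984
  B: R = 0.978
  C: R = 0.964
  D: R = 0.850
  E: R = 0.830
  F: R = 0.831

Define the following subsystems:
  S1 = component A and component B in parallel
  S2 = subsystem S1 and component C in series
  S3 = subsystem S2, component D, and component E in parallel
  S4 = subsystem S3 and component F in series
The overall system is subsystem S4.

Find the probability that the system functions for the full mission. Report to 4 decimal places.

0.8302

Parallel (A and B): 1 − (1 − 0.984000)(1 − 0.978000) = 0.999648
Series ([0.999648] and C): 0.999648 × 0.964000 = 0.963661
Parallel ([0.963661], D, and E): 1 − (1 − 0.963661)(1 − 0.850000)(1 − 0.830000) = 0.999073
Series ([0.999073] and F): 0.999073 × 0.831000 = 0.8302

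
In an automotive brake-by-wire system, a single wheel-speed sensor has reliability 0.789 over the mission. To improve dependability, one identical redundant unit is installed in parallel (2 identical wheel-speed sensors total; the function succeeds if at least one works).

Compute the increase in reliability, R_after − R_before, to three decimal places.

R_before = 0.789
R_after = 1 − (1 − 0.789)^2 = 0.955
ΔR = 0.955 − 0.789 = 0.166

0.166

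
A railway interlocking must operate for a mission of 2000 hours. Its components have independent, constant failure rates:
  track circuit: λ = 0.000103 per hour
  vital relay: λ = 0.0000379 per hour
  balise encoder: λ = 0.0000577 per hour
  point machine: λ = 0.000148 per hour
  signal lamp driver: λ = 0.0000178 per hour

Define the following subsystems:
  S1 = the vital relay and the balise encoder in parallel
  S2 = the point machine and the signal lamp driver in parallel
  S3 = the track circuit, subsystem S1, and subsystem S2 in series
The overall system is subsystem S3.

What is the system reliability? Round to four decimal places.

R(track circuit) = exp(−0.000103 × 2000) = 0.813833
R(vital relay) = exp(−0.0000379 × 2000) = 0.927002
R(balise encoder) = exp(−0.0000577 × 2000) = 0.891010
R(point machine) = exp(−0.000148 × 2000) = 0.743787
R(signal lamp driver) = exp(−0.0000178 × 2000) = 0.965026
Parallel (vital relay and balise encoder): 1 − (1 − 0.927002)(1 − 0.891010) = 0.992044
Parallel (point machine and signal lamp driver): 1 − (1 − 0.743787)(1 − 0.965026) = 0.991039
Series (track circuit, [0.992044], and [0.991039]): 0.813833 × 0.992044 × 0.991039 = 0.8001

0.8001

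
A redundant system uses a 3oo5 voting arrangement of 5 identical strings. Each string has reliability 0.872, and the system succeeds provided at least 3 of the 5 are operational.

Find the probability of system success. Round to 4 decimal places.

R = Σ_{i=3}^{5} C(5,i) p^i (1−p)^{5−i} with p = 0.872
C(5,3)·0.872^3·0.128^2 = 0.108635
C(5,4)·0.872^4·0.128^1 = 0.370038
C(5,5)·0.872^5·0.128^0 = 0.504176
Sum = 0.9828

0.9828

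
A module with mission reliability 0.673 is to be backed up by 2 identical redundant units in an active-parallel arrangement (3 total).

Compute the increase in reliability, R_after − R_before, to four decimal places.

R_before = 0.673
R_after = 1 − (1 − 0.673)^3 = 0.9650
ΔR = 0.9650 − 0.673 = 0.2920

0.2920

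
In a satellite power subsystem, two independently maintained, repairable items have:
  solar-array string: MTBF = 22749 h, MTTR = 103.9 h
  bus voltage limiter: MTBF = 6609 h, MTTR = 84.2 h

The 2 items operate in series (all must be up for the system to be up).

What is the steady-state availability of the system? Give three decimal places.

0.983

A(solar-array string) = MTBF/(MTBF+MTTR) = 22749/(22749+103.9) = 0.995454
A(bus voltage limiter) = MTBF/(MTBF+MTTR) = 6609/(6609+84.2) = 0.987420
Series availability: 0.995454 × 0.987420 = 0.983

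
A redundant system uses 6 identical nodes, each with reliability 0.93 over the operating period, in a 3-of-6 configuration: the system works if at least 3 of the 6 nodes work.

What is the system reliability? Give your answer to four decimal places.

0.9997

R = Σ_{i=3}^{6} C(6,i) p^i (1−p)^{6−i} with p = 0.93
C(6,3)·0.93^3·0.07^3 = 0.005518
C(6,4)·0.93^4·0.07^2 = 0.054982
C(6,5)·0.93^5·0.07^1 = 0.292189
C(6,6)·0.93^6·0.07^0 = 0.646990
Sum = 0.9997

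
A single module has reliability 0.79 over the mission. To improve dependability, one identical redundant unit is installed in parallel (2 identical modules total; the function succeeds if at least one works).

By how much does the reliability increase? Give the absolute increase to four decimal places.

R_before = 0.79
R_after = 1 − (1 − 0.79)^2 = 0.9559
ΔR = 0.9559 − 0.79 = 0.1659

0.1659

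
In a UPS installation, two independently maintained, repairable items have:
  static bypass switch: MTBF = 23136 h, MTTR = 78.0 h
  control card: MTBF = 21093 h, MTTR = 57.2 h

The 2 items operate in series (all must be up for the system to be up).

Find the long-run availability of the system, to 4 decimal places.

0.9939

A(static bypass switch) = MTBF/(MTBF+MTTR) = 23136/(23136+78.0) = 0.996640
A(control card) = MTBF/(MTBF+MTTR) = 21093/(21093+57.2) = 0.997296
Series availability: 0.996640 × 0.997296 = 0.9939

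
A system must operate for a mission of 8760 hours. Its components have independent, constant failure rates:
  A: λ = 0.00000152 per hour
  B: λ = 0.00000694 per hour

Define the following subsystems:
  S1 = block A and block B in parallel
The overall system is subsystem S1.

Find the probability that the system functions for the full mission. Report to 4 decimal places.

R(A) = exp(−0.00000152 × 8760) = 0.986773
R(B) = exp(−0.00000694 × 8760) = 0.941017
Parallel (A and B): 1 − (1 − 0.986773)(1 − 0.941017) = 0.9992

0.9992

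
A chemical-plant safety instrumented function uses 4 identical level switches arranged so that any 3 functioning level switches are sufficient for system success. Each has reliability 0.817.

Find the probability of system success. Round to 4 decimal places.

0.8447

R = Σ_{i=3}^{4} C(4,i) p^i (1−p)^{4−i} with p = 0.817
C(4,3)·0.817^3·0.183^1 = 0.399188
C(4,4)·0.817^4·0.183^0 = 0.445542
Sum = 0.8447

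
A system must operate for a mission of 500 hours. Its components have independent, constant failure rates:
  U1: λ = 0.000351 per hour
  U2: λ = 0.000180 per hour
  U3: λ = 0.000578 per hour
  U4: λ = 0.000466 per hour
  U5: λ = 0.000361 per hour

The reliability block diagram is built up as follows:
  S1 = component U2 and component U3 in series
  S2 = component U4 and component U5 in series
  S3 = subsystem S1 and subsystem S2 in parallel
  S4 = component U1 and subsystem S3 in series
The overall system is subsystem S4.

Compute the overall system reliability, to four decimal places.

0.7494

R(U1) = exp(−0.000351 × 500) = 0.839037
R(U2) = exp(−0.000180 × 500) = 0.913931
R(U3) = exp(−0.000578 × 500) = 0.749012
R(U4) = exp(−0.000466 × 500) = 0.792154
R(U5) = exp(−0.000361 × 500) = 0.834853
Series (U2 and U3): 0.913931 × 0.749012 = 0.684545
Series (U4 and U5): 0.792154 × 0.834853 = 0.661332
Parallel ([0.684545] and [0.661332]): 1 − (1 − 0.684545)(1 − 0.661332) = 0.893165
Series (U1 and [0.893165]): 0.839037 × 0.893165 = 0.7494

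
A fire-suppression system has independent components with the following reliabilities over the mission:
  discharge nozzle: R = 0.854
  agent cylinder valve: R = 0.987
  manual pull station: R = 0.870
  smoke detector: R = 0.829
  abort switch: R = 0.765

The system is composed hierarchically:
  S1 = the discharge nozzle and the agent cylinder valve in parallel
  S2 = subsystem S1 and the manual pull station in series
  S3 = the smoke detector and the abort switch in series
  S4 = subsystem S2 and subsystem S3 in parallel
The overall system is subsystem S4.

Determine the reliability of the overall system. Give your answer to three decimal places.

Parallel (discharge nozzle and agent cylinder valve): 1 − (1 − 0.85400)(1 − 0.98700) = 0.99810
Series ([0.99810] and manual pull station): 0.99810 × 0.87000 = 0.86835
Series (smoke detector and abort switch): 0.82900 × 0.76500 = 0.63419
Parallel ([0.86835] and [0.63419]): 1 − (1 − 0.86835)(1 − 0.63419) = 0.952

0.952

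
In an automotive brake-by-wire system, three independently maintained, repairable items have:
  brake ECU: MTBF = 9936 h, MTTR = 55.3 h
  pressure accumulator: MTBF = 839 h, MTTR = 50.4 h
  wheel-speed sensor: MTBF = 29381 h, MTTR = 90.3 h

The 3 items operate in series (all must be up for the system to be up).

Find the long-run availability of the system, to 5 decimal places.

0.93524

A(brake ECU) = MTBF/(MTBF+MTTR) = 9936/(9936+55.3) = 0.994465
A(pressure accumulator) = MTBF/(MTBF+MTTR) = 839/(839+50.4) = 0.943333
A(wheel-speed sensor) = MTBF/(MTBF+MTTR) = 29381/(29381+90.3) = 0.996936
Series availability: 0.994465 × 0.943333 × 0.996936 = 0.93524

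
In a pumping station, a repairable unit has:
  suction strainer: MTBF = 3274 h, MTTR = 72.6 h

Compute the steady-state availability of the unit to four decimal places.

0.9783

A(suction strainer) = MTBF/(MTBF+MTTR) = 3274/(3274+72.6) = 0.9783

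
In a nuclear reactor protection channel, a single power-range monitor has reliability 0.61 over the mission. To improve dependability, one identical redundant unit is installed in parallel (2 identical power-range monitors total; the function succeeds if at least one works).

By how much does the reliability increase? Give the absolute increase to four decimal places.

0.2379

R_before = 0.61
R_after = 1 − (1 − 0.61)^2 = 0.8479
ΔR = 0.8479 − 0.61 = 0.2379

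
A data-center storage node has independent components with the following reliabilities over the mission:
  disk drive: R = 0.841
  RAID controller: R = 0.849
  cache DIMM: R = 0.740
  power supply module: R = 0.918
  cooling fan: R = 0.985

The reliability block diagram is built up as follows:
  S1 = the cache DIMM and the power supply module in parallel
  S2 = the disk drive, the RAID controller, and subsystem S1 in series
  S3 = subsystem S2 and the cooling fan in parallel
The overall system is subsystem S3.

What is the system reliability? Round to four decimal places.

0.9955

Parallel (cache DIMM and power supply module): 1 − (1 − 0.740000)(1 − 0.918000) = 0.978680
Series (disk drive, RAID controller, and [0.978680]): 0.841000 × 0.849000 × 0.978680 = 0.698786
Parallel ([0.698786] and cooling fan): 1 − (1 − 0.698786)(1 − 0.985000) = 0.9955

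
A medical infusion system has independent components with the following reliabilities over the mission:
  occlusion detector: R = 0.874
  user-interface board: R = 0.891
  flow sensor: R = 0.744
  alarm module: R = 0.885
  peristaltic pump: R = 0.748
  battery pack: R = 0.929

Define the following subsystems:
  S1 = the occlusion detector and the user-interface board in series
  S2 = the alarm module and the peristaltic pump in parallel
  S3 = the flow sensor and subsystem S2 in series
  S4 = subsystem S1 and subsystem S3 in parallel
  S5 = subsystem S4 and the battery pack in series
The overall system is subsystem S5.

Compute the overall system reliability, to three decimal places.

Series (occlusion detector and user-interface board): 0.87400 × 0.89100 = 0.77873
Parallel (alarm module and peristaltic pump): 1 − (1 − 0.88500)(1 − 0.74800) = 0.97102
Series (flow sensor and [0.97102]): 0.74400 × 0.97102 = 0.72244
Parallel ([0.77873] and [0.72244]): 1 − (1 − 0.77873)(1 − 0.72244) = 0.93858
Series ([0.93858] and battery pack): 0.93858 × 0.92900 = 0.872

0.872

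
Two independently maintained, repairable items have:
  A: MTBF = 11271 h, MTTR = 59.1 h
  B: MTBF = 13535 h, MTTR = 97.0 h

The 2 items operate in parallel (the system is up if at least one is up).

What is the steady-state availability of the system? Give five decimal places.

A(A) = MTBF/(MTBF+MTTR) = 11271/(11271+59.1) = 0.994784
A(B) = MTBF/(MTBF+MTTR) = 13535/(13535+97.0) = 0.992884
Parallel availability: 1 − (1 − 0.994784)(1 − 0.992884) = 0.99996

0.99996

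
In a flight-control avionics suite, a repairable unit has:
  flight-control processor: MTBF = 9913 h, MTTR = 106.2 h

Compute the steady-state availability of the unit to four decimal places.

0.9894

A(flight-control processor) = MTBF/(MTBF+MTTR) = 9913/(9913+106.2) = 0.9894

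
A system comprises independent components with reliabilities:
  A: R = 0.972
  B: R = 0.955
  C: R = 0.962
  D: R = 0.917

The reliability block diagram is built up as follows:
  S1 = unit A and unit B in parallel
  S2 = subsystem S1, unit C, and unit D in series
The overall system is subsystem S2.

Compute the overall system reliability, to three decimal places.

0.881

Parallel (A and B): 1 − (1 − 0.97200)(1 − 0.95500) = 0.99874
Series ([0.99874], C, and D): 0.99874 × 0.96200 × 0.91700 = 0.881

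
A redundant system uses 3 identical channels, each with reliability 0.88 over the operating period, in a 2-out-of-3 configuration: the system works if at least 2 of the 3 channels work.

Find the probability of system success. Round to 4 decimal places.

R = Σ_{i=2}^{3} C(3,i) p^i (1−p)^{3−i} with p = 0.88
C(3,2)·0.88^2·0.12^1 = 0.278784
C(3,3)·0.88^3·0.12^0 = 0.681472
Sum = 0.9603

0.9603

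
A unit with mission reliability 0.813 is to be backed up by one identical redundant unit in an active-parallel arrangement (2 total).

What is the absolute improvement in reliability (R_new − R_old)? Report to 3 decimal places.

R_before = 0.813
R_after = 1 − (1 − 0.813)^2 = 0.965
ΔR = 0.965 − 0.813 = 0.152

0.152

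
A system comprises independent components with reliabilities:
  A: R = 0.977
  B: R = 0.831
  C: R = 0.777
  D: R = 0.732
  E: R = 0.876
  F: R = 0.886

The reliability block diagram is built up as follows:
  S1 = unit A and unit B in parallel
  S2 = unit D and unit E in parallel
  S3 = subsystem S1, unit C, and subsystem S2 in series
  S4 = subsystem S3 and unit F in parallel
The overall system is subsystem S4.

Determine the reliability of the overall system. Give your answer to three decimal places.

Parallel (A and B): 1 − (1 − 0.97700)(1 − 0.83100) = 0.99611
Parallel (D and E): 1 − (1 − 0.73200)(1 − 0.87600) = 0.96677
Series ([0.99611], C, and [0.96677]): 0.99611 × 0.77700 × 0.96677 = 0.74826
Parallel ([0.74826] and F): 1 − (1 − 0.74826)(1 − 0.88600) = 0.971

0.971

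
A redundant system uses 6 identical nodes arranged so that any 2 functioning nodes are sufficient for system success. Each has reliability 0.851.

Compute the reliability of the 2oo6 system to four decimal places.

0.9996

R = Σ_{i=2}^{6} C(6,i) p^i (1−p)^{6−i} with p = 0.851
C(6,2)·0.851^2·0.149^4 = 0.005354
C(6,3)·0.851^3·0.149^3 = 0.040773
C(6,4)·0.851^4·0.149^2 = 0.174655
C(6,5)·0.851^5·0.149^1 = 0.399011
C(6,6)·0.851^6·0.149^0 = 0.379820
Sum = 0.9996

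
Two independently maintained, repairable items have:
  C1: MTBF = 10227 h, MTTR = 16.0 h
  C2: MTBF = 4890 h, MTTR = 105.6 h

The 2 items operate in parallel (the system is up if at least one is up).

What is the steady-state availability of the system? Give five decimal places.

0.99997

A(C1) = MTBF/(MTBF+MTTR) = 10227/(10227+16.0) = 0.998438
A(C2) = MTBF/(MTBF+MTTR) = 4890/(4890+105.6) = 0.978861
Parallel availability: 1 − (1 − 0.998438)(1 − 0.978861) = 0.99997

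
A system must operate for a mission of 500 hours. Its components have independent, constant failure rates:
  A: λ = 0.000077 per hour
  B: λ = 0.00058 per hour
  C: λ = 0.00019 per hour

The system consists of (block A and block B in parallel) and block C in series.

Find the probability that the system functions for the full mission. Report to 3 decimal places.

0.901

R(A) = exp(−0.000077 × 500) = 0.96223
R(B) = exp(−0.00058 × 500) = 0.74826
R(C) = exp(−0.00019 × 500) = 0.90937
Parallel (A and B): 1 − (1 − 0.96223)(1 − 0.74826) = 0.99049
Series ([0.99049] and C): 0.99049 × 0.90937 = 0.901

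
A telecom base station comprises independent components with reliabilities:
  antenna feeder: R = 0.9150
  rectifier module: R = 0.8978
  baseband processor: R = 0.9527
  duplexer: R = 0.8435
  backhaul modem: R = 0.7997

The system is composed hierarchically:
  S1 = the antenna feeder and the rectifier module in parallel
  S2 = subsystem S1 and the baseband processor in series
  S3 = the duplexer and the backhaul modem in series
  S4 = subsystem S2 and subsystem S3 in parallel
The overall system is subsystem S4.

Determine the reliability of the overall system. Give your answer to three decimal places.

Parallel (antenna feeder and rectifier module): 1 − (1 − 0.91500)(1 − 0.89780) = 0.99131
Series ([0.99131] and baseband processor): 0.99131 × 0.95270 = 0.94442
Series (duplexer and backhaul modem): 0.84350 × 0.79970 = 0.67455
Parallel ([0.94442] and [0.67455]): 1 − (1 − 0.94442)(1 − 0.67455) = 0.982

0.982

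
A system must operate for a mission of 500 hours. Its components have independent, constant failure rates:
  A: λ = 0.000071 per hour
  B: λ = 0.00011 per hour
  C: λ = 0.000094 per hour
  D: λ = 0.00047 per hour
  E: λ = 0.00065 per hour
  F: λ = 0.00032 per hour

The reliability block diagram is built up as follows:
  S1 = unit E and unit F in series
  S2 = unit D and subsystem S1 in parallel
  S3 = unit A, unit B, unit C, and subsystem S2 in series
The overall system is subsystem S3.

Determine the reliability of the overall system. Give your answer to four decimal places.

0.8014

R(A) = exp(−0.000071 × 500) = 0.965123
R(B) = exp(−0.00011 × 500) = 0.946485
R(C) = exp(−0.000094 × 500) = 0.954087
R(D) = exp(−0.00047 × 500) = 0.790571
R(E) = exp(−0.00065 × 500) = 0.722527
R(F) = exp(−0.00032 × 500) = 0.852144
Series (E and F): 0.722527 × 0.852144 = 0.615697
Parallel (D and [0.615697]): 1 − (1 − 0.790571)(1 − 0.615697) = 0.919516
Series (A, B, C, and [0.919516]): 0.965123 × 0.946485 × 0.954087 × 0.919516 = 0.8014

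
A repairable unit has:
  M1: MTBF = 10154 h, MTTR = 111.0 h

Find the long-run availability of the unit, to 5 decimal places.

A(M1) = MTBF/(MTBF+MTTR) = 10154/(10154+111.0) = 0.98919

0.98919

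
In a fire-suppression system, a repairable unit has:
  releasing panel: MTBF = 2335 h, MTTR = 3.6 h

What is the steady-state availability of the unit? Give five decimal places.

0.99846

A(releasing panel) = MTBF/(MTBF+MTTR) = 2335/(2335+3.6) = 0.99846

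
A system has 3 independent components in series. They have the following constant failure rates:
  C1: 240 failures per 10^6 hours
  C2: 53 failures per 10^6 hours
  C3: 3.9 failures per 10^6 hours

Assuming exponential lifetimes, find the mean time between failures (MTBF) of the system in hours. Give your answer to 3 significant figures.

3370

Series of exponential components: λ_sys = Σ λ_i
λ_sys = 0.00024 + 0.000053 + 0.0000039 = 2.9690e-04 /h
MTBF = 1 / λ_sys = 3370 h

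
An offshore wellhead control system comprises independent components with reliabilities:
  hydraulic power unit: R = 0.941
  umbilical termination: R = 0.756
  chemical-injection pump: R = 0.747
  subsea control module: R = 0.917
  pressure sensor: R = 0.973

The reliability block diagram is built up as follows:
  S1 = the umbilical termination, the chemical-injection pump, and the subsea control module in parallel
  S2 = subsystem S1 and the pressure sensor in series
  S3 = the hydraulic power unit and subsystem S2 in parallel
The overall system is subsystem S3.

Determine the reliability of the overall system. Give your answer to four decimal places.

0.9981

Parallel (umbilical termination, chemical-injection pump, and subsea control module): 1 − (1 − 0.756000)(1 − 0.747000)(1 − 0.917000) = 0.994876
Series ([0.994876] and pressure sensor): 0.994876 × 0.973000 = 0.968014
Parallel (hydraulic power unit and [0.968014]): 1 − (1 − 0.941000)(1 − 0.968014) = 0.9981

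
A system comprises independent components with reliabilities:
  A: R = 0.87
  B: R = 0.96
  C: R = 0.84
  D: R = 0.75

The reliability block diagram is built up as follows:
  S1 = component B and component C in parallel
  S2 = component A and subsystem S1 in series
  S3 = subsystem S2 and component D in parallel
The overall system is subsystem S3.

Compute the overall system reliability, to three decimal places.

Parallel (B and C): 1 − (1 − 0.96000)(1 − 0.84000) = 0.99360
Series (A and [0.99360]): 0.87000 × 0.99360 = 0.86443
Parallel ([0.86443] and D): 1 − (1 − 0.86443)(1 − 0.75000) = 0.966

0.966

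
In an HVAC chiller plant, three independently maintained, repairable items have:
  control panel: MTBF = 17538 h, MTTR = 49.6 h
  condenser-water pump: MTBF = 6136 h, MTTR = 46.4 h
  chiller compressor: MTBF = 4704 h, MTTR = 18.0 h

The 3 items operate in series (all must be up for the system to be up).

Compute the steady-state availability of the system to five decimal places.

A(control panel) = MTBF/(MTBF+MTTR) = 17538/(17538+49.6) = 0.997180
A(condenser-water pump) = MTBF/(MTBF+MTTR) = 6136/(6136+46.4) = 0.992495
A(chiller compressor) = MTBF/(MTBF+MTTR) = 4704/(4704+18.0) = 0.996188
Series availability: 0.997180 × 0.992495 × 0.996188 = 0.98592

0.98592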